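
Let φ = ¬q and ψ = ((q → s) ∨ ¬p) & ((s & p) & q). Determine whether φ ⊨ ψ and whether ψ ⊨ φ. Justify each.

Neither direction holds.

Forward direction. This fails. Under q = F, p = F, s = F, the left side is true but the right side is false.

Converse. This fails. Under q = T, p = T, s = T, the left side is false but the right side is true.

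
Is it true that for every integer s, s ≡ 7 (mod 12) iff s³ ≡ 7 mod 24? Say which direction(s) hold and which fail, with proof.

Forward direction. This fails: take s = 19. Then 19 ≡ 7 (mod 12), but 19³ = 6859 ≡ 19 (mod 24), not 7.

Converse. The residues r modulo 24 with r³ ≡ 7 (mod 24) are exactly {7}, and each is ≡ 7 (mod 12).

Only the reverse direction holds.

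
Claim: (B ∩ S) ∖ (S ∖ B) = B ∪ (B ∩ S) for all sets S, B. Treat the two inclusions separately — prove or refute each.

(⟹) Let x ∈ (B ∩ S) ∖ (S ∖ B). Then x ∈ S ∩ B, from which x ∈ B ∪ (B ∩ S).

(⟸) This inclusion fails. Take S = ∅, B = {1}; then 1 ∈ B ∪ (B ∩ S) but 1 ∉ (B ∩ S) ∖ (S ∖ B).

The sets are not equal: only the forward inclusion holds.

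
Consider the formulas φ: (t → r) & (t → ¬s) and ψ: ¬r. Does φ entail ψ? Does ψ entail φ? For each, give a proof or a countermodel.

(⇒) fails and (⇐) fails.

Forward direction. This fails. Under r = T, s = F, t = F, the left side is true but the right side is false.

Converse. This fails. Under r = F, s = F, t = T, the left side is false but the right side is true.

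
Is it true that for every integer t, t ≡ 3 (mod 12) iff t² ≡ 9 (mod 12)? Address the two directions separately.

(⇒) holds; (⇐) fails.

Forward direction. Suppose t ≡ 3 (mod 12). Write t = 12j + 3. Then (12j + 3)² = 144j² + 72j + 9 = 12(12j² + 6j) + 9, so t² ≡ 9 (mod 12).

Converse. This fails: take t = 9. Then 9² = 81 ≡ 9 (mod 12), yet 9 ≡ 9 (mod 12), not 3.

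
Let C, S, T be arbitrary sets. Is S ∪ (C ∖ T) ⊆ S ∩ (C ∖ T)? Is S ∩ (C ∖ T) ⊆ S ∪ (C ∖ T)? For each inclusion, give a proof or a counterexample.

(⊆) This inclusion fails. Take C = {1}, S = ∅, T = ∅; then 1 ∈ S ∪ (C ∖ T) but 1 ∉ S ∩ (C ∖ T).

(⊇) Let x ∈ S ∩ (C ∖ T). Then x ∈ C ∩ S and x ∉ T, from which x ∈ S ∪ (C ∖ T).

(⊆) fails; (⊇) holds.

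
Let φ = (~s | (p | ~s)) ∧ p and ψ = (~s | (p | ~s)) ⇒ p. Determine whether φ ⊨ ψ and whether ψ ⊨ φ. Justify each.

The forward direction holds; the converse fails.

[⇒] Assume the antecedent. If p is true, (~s | (p | ~s)) ⇒ p reduces to true regardless of the other variables. If p is false, the antecedent cannot hold. Either way (~s | (p | ~s)) ⇒ p holds.

[⇐] This fails. Under p = F, s = T, the left side is false but the right side is true.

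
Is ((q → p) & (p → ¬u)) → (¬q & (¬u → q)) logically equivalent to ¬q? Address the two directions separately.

Both directions fail.

Forward direction. This fails. Under q = T, p = F, u = F, the left side is true but the right side is false.

Converse. This fails. Under q = F, p = F, u = F, the left side is false but the right side is true.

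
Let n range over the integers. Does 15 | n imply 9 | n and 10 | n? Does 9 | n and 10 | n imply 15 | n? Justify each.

(⟹) This fails: take n = 15. Certainly 15 ∣ 15, but 9 ∤ 15.

(⟸) Suppose 9 ∣ n and 10 ∣ n. Any common multiple of 9 and 10 is a multiple of their lcm; here gcd(9, 10) = 1, so lcm(9, 10) = 9·10 = 90, so 90 ∣ n. Since 15 ∣ 90, it follows that 15 ∣ n.

Only the converse holds.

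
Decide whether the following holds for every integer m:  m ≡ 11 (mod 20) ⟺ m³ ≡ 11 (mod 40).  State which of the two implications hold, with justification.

Forward direction. This fails: take m = 31. Then 31 ≡ 11 (mod 20), but 31³ = 29791 ≡ 31 (mod 40), not 11.

Converse. The residues r modulo 40 with r³ ≡ 11 (mod 40) are exactly {11}, and each is ≡ 11 (mod 20).

Only the converse holds.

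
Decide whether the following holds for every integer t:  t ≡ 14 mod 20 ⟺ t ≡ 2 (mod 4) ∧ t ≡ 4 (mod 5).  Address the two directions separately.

(→) Suppose t ≡ 14 (mod 20); write t = 20j + 14. Since 4 ∣ 20, reducing mod 4 gives t ≡ 14 ≡ 2 (mod 4); since 5 ∣ 20, reducing mod 5 gives t ≡ 14 ≡ 4 (mod 5).

(←) Conversely, if t ≡ 2 (mod 4) and t ≡ 4 (mod 5), then by the Chinese remainder theorem t ≡ 14 (mod 20). This is exactly t ≡ 14 (mod 20).

Both directions hold; the statement is true.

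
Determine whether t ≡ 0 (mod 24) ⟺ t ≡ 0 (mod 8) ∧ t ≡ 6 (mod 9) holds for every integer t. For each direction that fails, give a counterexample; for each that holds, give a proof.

(⇒) fails; (⇐) holds.

(→) This fails: t = 0 gives 0 ≡ 0 (mod 24) but 0 ≡ 0 (mod 9), so the conjunction on the right does not hold.

(←) Conversely, if t ≡ 0 (mod 8) and t ≡ 6 (mod 9), then by the Chinese remainder theorem t ≡ 24 (mod 72). Since 24 ≡ 0 (mod 24) and 24 ∣ 72, we get t ≡ 0 (mod 24).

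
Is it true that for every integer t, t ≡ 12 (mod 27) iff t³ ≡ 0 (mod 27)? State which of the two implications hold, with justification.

The forward direction holds; the converse fails.

(⟹) Suppose t ≡ 12 (mod 27). Write t = 27j + 12. Then (27j + 12)³ = 19683j³ + 26244j² + 11664j + 1728 = 27(729j³ + 972j² + 432j + 64) + 0, so t³ ≡ 0 (mod 27).

(⟸) This fails: take t = 0. Then 0³ = 0 ≡ 0 (mod 27), yet 0 ≡ 0 (mod 27), not 12.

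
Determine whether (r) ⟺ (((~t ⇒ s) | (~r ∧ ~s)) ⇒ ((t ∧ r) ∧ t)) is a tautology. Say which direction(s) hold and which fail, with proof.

(→) This fails. Under r = T, t = F, s = T, the left side is true but the right side is false.

(←) Assume the antecedent. If r is true, r reduces to true regardless of the other variables. If r is false, the antecedent cannot hold. Either way r holds.

The forward direction fails; the converse holds.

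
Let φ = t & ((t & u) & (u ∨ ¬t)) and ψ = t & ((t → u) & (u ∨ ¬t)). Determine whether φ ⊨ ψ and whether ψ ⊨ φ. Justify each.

The biconditional holds.

(→) Assume the antecedent. If t is true, the antecedent forces (t = T, u = T), and t & ((t → u) & (u ∨ ¬t)) holds there. If t is false, the antecedent cannot hold. Either way t & ((t → u) & (u ∨ ¬t)) holds.

(←) Assume the antecedent. If t is true, the antecedent forces (t = T, u = T), and t & ((t & u) & (u ∨ ¬t)) holds there. If t is false, the antecedent cannot hold. Either way t & ((t & u) & (u ∨ ¬t)) holds.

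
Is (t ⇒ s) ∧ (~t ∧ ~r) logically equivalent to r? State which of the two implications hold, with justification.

[⇒] This fails. Under r = F, s = F, t = F, the left side is true but the right side is false.

[⇐] This fails. Under r = T, s = F, t = F, the left side is false but the right side is true.

Neither implication holds.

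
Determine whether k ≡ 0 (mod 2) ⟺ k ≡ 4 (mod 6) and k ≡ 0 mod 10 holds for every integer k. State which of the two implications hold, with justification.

(←) If k ≡ 4 (mod 6) and k ≡ 0 (mod 10), then by the Chinese remainder theorem k ≡ 10 (mod 30). Since 10 ≡ 0 (mod 2) and 2 ∣ 30, we get k ≡ 0 (mod 2).

(→) This fails: k = 0 gives 0 ≡ 0 (mod 2) but 0 ≡ 0 (mod 6), so the conjunction on the right does not hold.

Not equivalent: only (⇐) holds.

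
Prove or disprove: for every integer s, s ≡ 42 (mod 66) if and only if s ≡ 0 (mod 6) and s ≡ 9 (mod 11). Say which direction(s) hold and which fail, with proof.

The biconditional holds.

[⇒] Suppose s ≡ 42 (mod 66); write s = 66j + 42. Since 6 ∣ 66, reducing mod 6 gives s ≡ 42 ≡ 0 (mod 6); since 11 ∣ 66, reducing mod 11 gives s ≡ 42 ≡ 9 (mod 11).

[⇐] Conversely, if s ≡ 0 (mod 6) and s ≡ 9 (mod 11), then by the Chinese remainder theorem s ≡ 42 (mod 66). This is exactly s ≡ 42 (mod 66).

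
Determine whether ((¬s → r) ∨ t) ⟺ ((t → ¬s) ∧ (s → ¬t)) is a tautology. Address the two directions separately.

Neither direction holds.

(→) This fails. Under t = T, r = F, s = T, the left side is true but the right side is false.

(←) This fails. Under t = F, r = F, s = F, the left side is false but the right side is true.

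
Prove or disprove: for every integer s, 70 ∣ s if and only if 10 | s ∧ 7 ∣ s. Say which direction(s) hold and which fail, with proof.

Both implications hold.

(⇒) If 70 ∣ s, write s = 70q. Since 70 = 7·10, s = 10·(7q), so 10 ∣ s; and since 70 = 10·7, s = 7·(10q), so 7 ∣ s.

(⇐) Suppose 10 ∣ s and 7 ∣ s. Any common multiple of 10 and 7 is a multiple of their lcm; here gcd(10, 7) = 1, so lcm(10, 7) = 10·7 = 70, so 70 ∣ s.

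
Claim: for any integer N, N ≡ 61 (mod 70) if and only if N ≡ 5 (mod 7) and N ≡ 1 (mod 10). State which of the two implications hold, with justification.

Both directions hold.

[⇒] Suppose N ≡ 61 (mod 70); write N = 70j + 61. Since 7 ∣ 70, reducing mod 7 gives N ≡ 61 ≡ 5 (mod 7); since 10 ∣ 70, reducing mod 10 gives N ≡ 61 ≡ 1 (mod 10).

[⇐] Conversely, if N ≡ 5 (mod 7) and N ≡ 1 (mod 10), then by the Chinese remainder theorem N ≡ 61 (mod 70). This is exactly N ≡ 61 (mod 70).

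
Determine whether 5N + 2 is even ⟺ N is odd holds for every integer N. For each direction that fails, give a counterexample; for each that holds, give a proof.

Neither direction holds.

(→) This fails: N = 4 gives 5N + 2 = 22, which is even, but 4 is even, not odd.

(←) This also fails: N = 1 is odd, but 5N + 2 = 7 is odd, not even.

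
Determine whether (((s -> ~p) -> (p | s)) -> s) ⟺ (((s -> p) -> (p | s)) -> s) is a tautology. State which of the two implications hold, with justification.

Both directions hold.

(⇒) Assume the antecedent. If s is true, ((s -> p) -> (p | s)) -> s reduces to true regardless of the other variables. If s is false, the antecedent forces (s = F, p = F), and ((s -> p) -> (p | s)) -> s holds there. Either way ((s -> p) -> (p | s)) -> s holds.

(⇐) Assume the antecedent. If s is true, ((s -> ~p) -> (p | s)) -> s reduces to true regardless of the other variables. If s is false, the antecedent forces (s = F, p = F), and ((s -> ~p) -> (p | s)) -> s holds there. Either way ((s -> ~p) -> (p | s)) -> s holds.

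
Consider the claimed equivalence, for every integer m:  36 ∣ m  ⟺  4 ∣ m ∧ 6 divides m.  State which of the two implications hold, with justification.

(→) If 36 ∣ m, write m = 36q. Since 36 = 9·4, m = 4·(9q), so 4 ∣ m; and since 36 = 6·6, m = 6·(6q), so 6 ∣ m.

(←) This fails: take m = 12. Both 4 ∣ 12 and 6 ∣ 12, yet 12 is not a multiple of 36 (since 12 = 0·36 + 12), so 36 ∤ 12.

Only the forward implication holds.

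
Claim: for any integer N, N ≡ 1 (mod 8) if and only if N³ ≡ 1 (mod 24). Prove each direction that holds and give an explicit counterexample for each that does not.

Not equivalent: only (⇐) holds.

(⟹) This fails: take N = 9. Then 9 ≡ 1 (mod 8), but 9³ = 729 ≡ 9 (mod 24), not 1.

(⟸) Conversely, the residues r modulo 24 with r³ ≡ 1 (mod 24) are exactly {1}, and each is ≡ 1 (mod 8).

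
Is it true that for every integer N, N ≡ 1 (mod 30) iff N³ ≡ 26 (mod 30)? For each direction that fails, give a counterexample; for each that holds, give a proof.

(⇒) This fails: take N = 1. Then 1 ≡ 1 (mod 30), but 1³ = 1 ≡ 1 (mod 30), not 26.

(⇐) This fails: take N = 26. Then 26³ = 17576 ≡ 26 (mod 30), yet 26 ≡ 26 (mod 30), not 1.

Neither implication holds.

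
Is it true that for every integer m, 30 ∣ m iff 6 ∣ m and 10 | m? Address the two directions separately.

Both implications hold.

(⟹) If 30 ∣ m, write m = 30q. Since 30 = 5·6, m = 6·(5q), so 6 ∣ m; and since 30 = 3·10, m = 10·(3q), so 10 ∣ m.

(⟸) Suppose 6 ∣ m and 10 ∣ m. Any common multiple of 6 and 10 is a multiple of their lcm; here lcm(6, 10) = 6·10/gcd(6, 10) = 60/2 = 30, so 30 ∣ m.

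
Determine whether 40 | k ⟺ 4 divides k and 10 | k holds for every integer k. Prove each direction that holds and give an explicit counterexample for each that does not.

Forward direction. If 40 ∣ k, write k = 40q. Since 40 = 10·4, k = 4·(10q), so 4 ∣ k; and since 40 = 4·10, k = 10·(4q), so 10 ∣ k.

Converse. This fails: take k = 20. Both 4 ∣ 20 and 10 ∣ 20, yet 20 is not a multiple of 40 (since 20 = 0·40 + 20), so 40 ∤ 20.

(⇒) holds; (⇐) fails.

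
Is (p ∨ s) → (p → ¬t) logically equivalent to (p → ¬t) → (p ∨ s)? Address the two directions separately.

Both directions fail.

(⇒) This fails. Under s = F, p = F, t = F, the left side is true but the right side is false.

(⇐) This fails. Under s = F, p = T, t = T, the left side is false but the right side is true.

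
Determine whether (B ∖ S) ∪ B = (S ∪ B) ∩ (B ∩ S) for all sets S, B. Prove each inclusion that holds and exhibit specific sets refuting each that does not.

Reverse inclusion. Let x ∈ (S ∪ B) ∩ (B ∩ S). Then x ∈ S ∩ B, from which x ∈ (B ∖ S) ∪ B.

Forward inclusion. This inclusion fails. Take S = ∅, B = {1}; then 1 ∈ (B ∖ S) ∪ B but 1 ∉ (S ∪ B) ∩ (B ∩ S).

The sets are not equal: only the reverse inclusion holds.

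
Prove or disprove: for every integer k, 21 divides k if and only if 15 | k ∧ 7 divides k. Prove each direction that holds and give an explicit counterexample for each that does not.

(⇒) fails; (⇐) holds.

(⇒) This fails: take k = 21. Certainly 21 ∣ 21, but 15 ∤ 21.

(⇐) Suppose 15 ∣ k and 7 ∣ k. Any common multiple of 15 and 7 is a multiple of their lcm; here gcd(15, 7) = 1, so lcm(15, 7) = 15·7 = 105, so 105 ∣ k. Since 21 ∣ 105, it follows that 21 ∣ k.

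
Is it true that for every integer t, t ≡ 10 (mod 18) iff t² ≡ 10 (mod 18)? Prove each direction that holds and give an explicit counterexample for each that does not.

Only the forward implication holds.

(→) Suppose t ≡ 10 (mod 18). Write t = 18j + 10. Then (18j + 10)² = 324j² + 360j + 100 = 18(18j² + 20j + 5) + 10, so t² ≡ 10 (mod 18).

(←) This fails: take t = 8. Then 8² = 64 ≡ 10 (mod 18), yet 8 ≡ 8 (mod 18), not 10.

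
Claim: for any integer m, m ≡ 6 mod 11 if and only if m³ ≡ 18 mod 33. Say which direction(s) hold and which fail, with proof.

The forward direction fails; the converse holds.

(⟹) This fails: take m = 17. Then 17 ≡ 6 (mod 11), but 17³ = 4913 ≡ 29 (mod 33), not 18.

(⟸) Conversely, the residues r modulo 33 with r³ ≡ 18 (mod 33) are exactly {6}, and each is ≡ 6 (mod 11).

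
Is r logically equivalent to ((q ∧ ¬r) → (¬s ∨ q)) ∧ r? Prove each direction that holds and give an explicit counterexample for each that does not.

Both directions hold; the statement is true.

(⇐) Assume the antecedent. If s is true, the antecedent forces (s = T, r = T, q = F) or (s = T, r = T, q = T), and r holds there. If s is false, the antecedent forces (s = F, r = T, q = F) or (s = F, r = T, q = T), and r holds there. Either way r holds.

(⇒) Assume the antecedent. If s is true, the antecedent forces (s = T, r = T, q = F) or (s = T, r = T, q = T), and ((q ∧ ¬r) → (¬s ∨ q)) ∧ r holds there. If s is false, the antecedent forces (s = F, r = T, q = F) or (s = F, r = T, q = T), and ((q ∧ ¬r) → (¬s ∨ q)) ∧ r holds there. Either way ((q ∧ ¬r) → (¬s ∨ q)) ∧ r holds.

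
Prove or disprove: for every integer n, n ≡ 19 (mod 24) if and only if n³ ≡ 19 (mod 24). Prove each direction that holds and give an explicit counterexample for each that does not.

Both directions hold; the statement is true.

(⇐) Suppose n³ ≡ 19 (mod 24). The only residue r in {0, …, 23} with r³ ≡ 19 (mod 24) is r = 19, so n ≡ 19 (mod 24).

(⇒) Suppose n ≡ 19 (mod 24). Write n = 24j + 19. Then (24j + 19)³ = 13824j³ + 32832j² + 25992j + 6859 = 24(576j³ + 1368j² + 1083j + 285) + 19, so n³ ≡ 19 (mod 24).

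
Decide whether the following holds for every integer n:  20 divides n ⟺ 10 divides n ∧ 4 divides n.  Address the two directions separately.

Both directions hold; the statement is true.

(⇐) Suppose 10 ∣ n and 4 ∣ n. Any common multiple of 10 and 4 is a multiple of their lcm; here lcm(10, 4) = 10·4/gcd(10, 4) = 40/2 = 20, so 20 ∣ n.

(⇒) If 20 ∣ n, write n = 20q. Since 20 = 2·10, n = 10·(2q), so 10 ∣ n; and since 20 = 5·4, n = 4·(5q), so 4 ∣ n.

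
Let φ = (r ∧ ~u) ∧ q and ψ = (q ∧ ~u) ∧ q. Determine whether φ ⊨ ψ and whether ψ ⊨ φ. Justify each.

(⇒) Assume the antecedent. If q is true, the antecedent forces (q = T, u = F, r = T), and (q ∧ ~u) ∧ q holds there. If q is false, the antecedent cannot hold. Either way (q ∧ ~u) ∧ q holds.

(⇐) This fails. Under q = T, u = F, r = F, the left side is false but the right side is true.

Only the forward direction holds.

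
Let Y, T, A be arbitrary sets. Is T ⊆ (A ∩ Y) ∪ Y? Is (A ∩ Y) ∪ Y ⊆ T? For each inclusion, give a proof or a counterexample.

(⊆) fails and (⊇) fails.

(⊆) This inclusion fails. Take Y = ∅, T = {1}, A = ∅; then 1 ∈ T but 1 ∉ (A ∩ Y) ∪ Y.

(⊇) This inclusion fails. Take Y = {1}, T = ∅, A = ∅; then 1 ∈ (A ∩ Y) ∪ Y but 1 ∉ T.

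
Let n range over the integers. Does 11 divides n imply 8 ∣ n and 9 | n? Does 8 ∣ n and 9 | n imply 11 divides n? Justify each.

Neither implication holds.

[⇒] This fails: take n = 11. Certainly 11 ∣ 11, but 8 ∤ 11.

[⇐] This fails: take n = 72. Both 8 ∣ 72 and 9 ∣ 72, yet 72 is not a multiple of 11 (since 72 = 6·11 + 6), so 11 ∤ 72.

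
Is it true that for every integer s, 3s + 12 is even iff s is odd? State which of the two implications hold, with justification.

(⇒) This fails: s = 6 gives 3s + 12 = 30, which is even, but 6 is even, not odd.

(⇐) This also fails: s = 3 is odd, but 3s + 12 = 21 is odd, not even.

Both directions fail.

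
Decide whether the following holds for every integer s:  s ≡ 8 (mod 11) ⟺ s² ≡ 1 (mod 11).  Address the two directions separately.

Neither implication holds.

(⇒) This fails: take s = 8. Then 8 ≡ 8 (mod 11), but 8² = 64 ≡ 9 (mod 11), not 1.

(⇐) This fails: take s = 1. Then 1² = 1 ≡ 1 (mod 11), yet 1 ≡ 1 (mod 11), not 8.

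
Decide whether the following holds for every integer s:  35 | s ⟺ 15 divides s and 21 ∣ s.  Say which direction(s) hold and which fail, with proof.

Only the reverse direction holds.

(⇐) Suppose 15 ∣ s and 21 ∣ s. Any common multiple of 15 and 21 is a multiple of their lcm; here lcm(15, 21) = 15·21/gcd(15, 21) = 315/3 = 105, so 105 ∣ s. Since 35 ∣ 105, it follows that 35 ∣ s.

(⇒) This fails: take s = 35. Certainly 35 ∣ 35, but 15 ∤ 35.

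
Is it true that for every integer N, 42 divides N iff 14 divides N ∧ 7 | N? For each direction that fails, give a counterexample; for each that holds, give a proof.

Only the forward direction holds.

(←) This fails: take N = 14. Both 14 ∣ 14 and 7 ∣ 14, yet 14 is not a multiple of 42 (since 14 = 0·42 + 14), so 42 ∤ 14.

(→) If 42 ∣ N, write N = 42q. Since 42 = 3·14, N = 14·(3q), so 14 ∣ N; and since 42 = 6·7, N = 7·(6q), so 7 ∣ N.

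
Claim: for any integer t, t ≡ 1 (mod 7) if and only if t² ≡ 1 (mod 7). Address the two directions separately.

(→) Suppose t ≡ 1 (mod 7). Write t = 7j + 1. Then (7j + 1)² = 49j² + 14j + 1 = 7(7j² + 2j) + 1, so t² ≡ 1 (mod 7).

(←) This fails: take t = 6. Then 6² = 36 ≡ 1 (mod 7), yet 6 ≡ 6 (mod 7), not 1.

Not equivalent: only (⇒) holds.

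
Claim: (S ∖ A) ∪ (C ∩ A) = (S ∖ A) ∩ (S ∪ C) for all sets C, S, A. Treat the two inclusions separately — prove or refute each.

(⟹) This inclusion fails. Take C = {1}, S = ∅, A = {1}; then 1 ∈ (S ∖ A) ∪ (C ∩ A) but 1 ∉ (S ∖ A) ∩ (S ∪ C).

(⟸) Let x ∈ (S ∖ A) ∩ (S ∪ C). Then either x ∈ S and x ∉ C, A; or x ∈ C ∩ S and x ∉ A. In each case x ∈ (S ∖ A) ∪ (C ∩ A), so (S ∖ A) ∩ (S ∪ C) ⊆ (S ∖ A) ∪ (C ∩ A).

The sets are not equal: only the reverse inclusion holds.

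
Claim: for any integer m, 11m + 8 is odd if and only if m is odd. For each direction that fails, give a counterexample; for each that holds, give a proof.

[⇐] Suppose m is odd; write m = 2j + 1. Then 11m + 8 = 11·(2j + 1) + 8 = 2·11j + 19, which is odd.

[⇒] Suppose 11m + 8 is odd. Since 11 is odd, 11m and m have the same parity, so 11m + 8 ≡ m + 8 (mod 2). As 8 is even, 11m + 8 is odd exactly when m is odd. Thus m is odd.

Both directions hold.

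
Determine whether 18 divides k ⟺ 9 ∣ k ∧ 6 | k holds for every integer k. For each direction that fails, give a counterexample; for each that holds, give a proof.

Both directions hold; the statement is true.

(→) If 18 ∣ k, write k = 18q. Since 18 = 2·9, k = 9·(2q), so 9 ∣ k; and since 18 = 3·6, k = 6·(3q), so 6 ∣ k.

(←) Suppose 9 ∣ k and 6 ∣ k. Any common multiple of 9 and 6 is a multiple of their lcm; here lcm(9, 6) = 9·6/gcd(9, 6) = 54/3 = 18, so 18 ∣ k.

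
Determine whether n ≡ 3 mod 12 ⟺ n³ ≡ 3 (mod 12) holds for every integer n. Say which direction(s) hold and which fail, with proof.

[⇒] Suppose n ≡ 3 mod 12. Write n = 12j + 3. Then (12j + 3)³ = 1728j³ + 1296j² + 324j + 27 = 12(144j³ + 108j² + 27j + 2) + 3, so n³ ≡ 3 (mod 12).

[⇐] Conversely, suppose n³ ≡ 3 (mod 12). The only residue r in {0, …, 11} with r³ ≡ 3 (mod 12) is r = 3, so n ≡ 3 (mod 12).

Both directions hold.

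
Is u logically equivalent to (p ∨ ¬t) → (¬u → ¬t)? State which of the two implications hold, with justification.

Not equivalent: only (⇒) holds.

(⟹) Assume the antecedent. If t is true, the antecedent forces (t = T, p = F, u = T) or (t = T, p = T, u = T), and (p ∨ ¬t) → (¬u → ¬t) holds there. If t is false, (p ∨ ¬t) → (¬u → ¬t) reduces to true regardless of the other variables. Either way (p ∨ ¬t) → (¬u → ¬t) holds.

(⟸) This fails. Under t = F, p = F, u = F, the left side is false but the right side is true.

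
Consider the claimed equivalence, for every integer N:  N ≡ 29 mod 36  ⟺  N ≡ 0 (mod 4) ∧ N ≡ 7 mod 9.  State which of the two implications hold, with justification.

(⇒) This fails: N = 29 gives 29 ≡ 29 (mod 36) but 29 ≡ 1 (mod 4), so the conjunction on the right does not hold.

(⇐) This fails: N = 16 satisfies both congruences on the right (16 ≡ 0 mod 4 and 16 ≡ 7 mod 9) yet 16 ≡ 16 (mod 36), not 29.

Neither direction holds.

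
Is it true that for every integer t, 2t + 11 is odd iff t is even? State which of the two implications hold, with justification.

(⇒) fails; (⇐) holds.

(⟸) Suppose t is even. Since 2 is even, 2t is even for every t, so 2t + 11 has the same parity as 11, which is odd. Hence 2t + 11 is odd.

(⟹) This fails: take t = 5. Then 2t + 11 = 21, which is odd, yet t = 5 is odd, not even.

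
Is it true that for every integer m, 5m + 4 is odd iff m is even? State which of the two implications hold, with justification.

Neither direction holds.

Forward direction. This fails: m = 7 gives 5m + 4 = 39, which is odd, but 7 is odd, not even.

Converse. This also fails: m = 2 is even, but 5m + 4 = 14 is even, not odd.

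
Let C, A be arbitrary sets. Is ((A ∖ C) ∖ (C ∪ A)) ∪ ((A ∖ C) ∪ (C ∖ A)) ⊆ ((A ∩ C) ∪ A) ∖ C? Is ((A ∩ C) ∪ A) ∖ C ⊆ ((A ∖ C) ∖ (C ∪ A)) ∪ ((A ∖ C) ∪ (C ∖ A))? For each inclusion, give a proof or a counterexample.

Only the reverse inclusion holds.

Forward inclusion. This inclusion fails. Take C = {1}, A = ∅; then 1 ∈ ((A ∖ C) ∖ (C ∪ A)) ∪ ((A ∖ C) ∪ (C ∖ A)) but 1 ∉ ((A ∩ C) ∪ A) ∖ C.

Reverse inclusion. Let x ∈ ((A ∩ C) ∪ A) ∖ C. Then x ∈ A and x ∉ C, from which x ∈ ((A ∖ C) ∖ (C ∪ A)) ∪ ((A ∖ C) ∪ (C ∖ A)).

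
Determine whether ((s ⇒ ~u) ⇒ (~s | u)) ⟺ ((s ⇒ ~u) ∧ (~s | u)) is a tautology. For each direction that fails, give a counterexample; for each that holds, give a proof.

(⇒) fails; (⇐) holds.

(→) This fails. Under u = T, s = T, the left side is true but the right side is false.

(←) Assume the antecedent. If u is true, (s ⇒ ~u) ⇒ (~s | u) reduces to true regardless of the other variables. If u is false, the antecedent forces (u = F, s = F), and (s ⇒ ~u) ⇒ (~s | u) holds there. Either way (s ⇒ ~u) ⇒ (~s | u) holds.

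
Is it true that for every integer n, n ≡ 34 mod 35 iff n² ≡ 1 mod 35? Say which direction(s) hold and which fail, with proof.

(⇒) Suppose n ≡ 34 mod 35. Write n = 35j + 34. Then (35j + 34)² = 1225j² + 2380j + 1156 = 35(35j² + 68j + 33) + 1, so n² ≡ 1 (mod 35).

(⇐) This fails: take n = 1. Then 1² = 1 ≡ 1 (mod 35), yet 1 ≡ 1 (mod 35), not 34.

(⇒) holds; (⇐) fails.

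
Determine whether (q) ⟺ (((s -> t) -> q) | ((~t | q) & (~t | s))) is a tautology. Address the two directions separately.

Only the forward direction holds.

[⇒] Assume the antecedent. If q is true, the consequent reduces to true regardless of the other variables. If q is false, the antecedent cannot hold. Either way the consequent holds.

[⇐] This fails. Under q = F, t = F, s = F, the left side is false but the right side is true.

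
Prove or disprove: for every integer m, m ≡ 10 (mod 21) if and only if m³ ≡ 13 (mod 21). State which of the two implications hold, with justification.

The forward direction holds; the converse fails.

[⇒] Suppose m ≡ 10 (mod 21). Write m = 21j + 10. Then (21j + 10)³ = 9261j³ + 13230j² + 6300j + 1000 = 21(441j³ + 630j² + 300j + 47) + 13, so m³ ≡ 13 (mod 21).

[⇐] This fails: take m = 13. Then 13³ = 2197 ≡ 13 (mod 21), yet 13 ≡ 13 (mod 21), not 10.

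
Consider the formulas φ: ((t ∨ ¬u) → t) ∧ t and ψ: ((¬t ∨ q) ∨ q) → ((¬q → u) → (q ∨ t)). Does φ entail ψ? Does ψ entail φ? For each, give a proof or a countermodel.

(⇒) Assume the antecedent. If q is true, the consequent reduces to true regardless of the other variables. If q is false, the antecedent forces (q = F, t = T, u = F) or (q = F, t = T, u = T), and the consequent holds there. Either way the consequent holds.

(⇐) This fails. Under q = F, t = F, u = F, the left side is false but the right side is true.

Not equivalent: only (⇒) holds.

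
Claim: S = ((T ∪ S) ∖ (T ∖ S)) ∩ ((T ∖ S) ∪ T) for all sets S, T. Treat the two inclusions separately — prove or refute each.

(⊆) fails; (⊇) holds.

Reverse inclusion. Let x ∈ ((T ∪ S) ∖ (T ∖ S)) ∩ ((T ∖ S) ∪ T). Then x ∈ S ∩ T, from which x ∈ S.

Forward inclusion. This inclusion fails. Take S = {1}, T = ∅; then 1 ∈ S but 1 ∉ ((T ∪ S) ∖ (T ∖ S)) ∩ ((T ∖ S) ∪ T).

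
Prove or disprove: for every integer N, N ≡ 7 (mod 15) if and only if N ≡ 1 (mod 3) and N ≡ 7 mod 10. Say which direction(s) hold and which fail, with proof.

Not equivalent: only (⇐) holds.

(⇒) This fails: N = 22 gives 22 ≡ 7 (mod 15) but 22 ≡ 2 (mod 10), so the conjunction on the right does not hold.

(⇐) Conversely, if N ≡ 1 (mod 3) and N ≡ 7 (mod 10), then by the Chinese remainder theorem N ≡ 7 (mod 30). Since 7 ≡ 7 (mod 15) and 15 ∣ 30, we get N ≡ 7 (mod 15).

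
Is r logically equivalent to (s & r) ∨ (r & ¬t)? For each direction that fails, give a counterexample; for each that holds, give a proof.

Only the reverse direction holds.

(→) This fails. Under s = F, r = T, t = T, the left side is true but the right side is false.

(←) Assume the antecedent. If s is true, the antecedent forces (s = T, r = T, t = F) or (s = T, r = T, t = T), and r holds there. If s is false, the antecedent forces (s = F, r = T, t = F), and r holds there. Either way r holds.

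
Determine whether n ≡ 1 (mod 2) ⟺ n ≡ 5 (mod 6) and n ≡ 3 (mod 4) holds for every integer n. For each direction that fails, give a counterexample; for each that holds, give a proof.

The forward direction fails; the converse holds.

Forward direction. This fails: n = 1 gives 1 ≡ 1 (mod 2) but 1 ≡ 1 (mod 6), so the conjunction on the right does not hold.

Converse. If n ≡ 5 (mod 6) and n ≡ 3 (mod 4), then by the Chinese remainder theorem n ≡ 11 (mod 12). Since 11 ≡ 1 (mod 2) and 2 ∣ 12, we get n ≡ 1 (mod 2).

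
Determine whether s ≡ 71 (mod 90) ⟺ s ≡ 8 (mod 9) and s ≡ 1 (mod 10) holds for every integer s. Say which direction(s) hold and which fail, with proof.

[⇒] Suppose s ≡ 71 (mod 90); write s = 90j + 71. Since 9 ∣ 90, reducing mod 9 gives s ≡ 71 ≡ 8 (mod 9); since 10 ∣ 90, reducing mod 10 gives s ≡ 71 ≡ 1 (mod 10).

[⇐] Conversely, if s ≡ 8 (mod 9) and s ≡ 1 (mod 10), then by the Chinese remainder theorem s ≡ 71 (mod 90). This is exactly s ≡ 71 (mod 90).

Both directions hold; the statement is true.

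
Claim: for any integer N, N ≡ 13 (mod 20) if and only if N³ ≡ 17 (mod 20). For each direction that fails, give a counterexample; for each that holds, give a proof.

Forward direction. Suppose N ≡ 13 (mod 20). Write N = 20j + 13. Then (20j + 13)³ = 8000j³ + 15600j² + 10140j + 2197 = 20(400j³ + 780j² + 507j + 109) + 17, so N³ ≡ 17 (mod 20).

Converse. Suppose N³ ≡ 17 (mod 20). The only residue r in {0, …, 19} with r³ ≡ 17 (mod 20) is r = 13, so N ≡ 13 (mod 20).

Both implications hold.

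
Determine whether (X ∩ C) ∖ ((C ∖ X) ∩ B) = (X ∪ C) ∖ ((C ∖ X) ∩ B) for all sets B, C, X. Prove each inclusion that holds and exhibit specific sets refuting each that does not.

(⊇) This inclusion fails. Take B = ∅, C = {1}, X = ∅; then 1 ∈ (X ∪ C) ∖ ((C ∖ X) ∩ B) but 1 ∉ (X ∩ C) ∖ ((C ∖ X) ∩ B).

(⊆) Let x ∈ (X ∩ C) ∖ ((C ∖ X) ∩ B). Then either x ∈ C ∩ X and x ∉ B; or x ∈ B ∩ C ∩ X. In each case x ∈ (X ∪ C) ∖ ((C ∖ X) ∩ B), so (X ∩ C) ∖ ((C ∖ X) ∩ B) ⊆ (X ∪ C) ∖ ((C ∖ X) ∩ B).

Only the forward inclusion holds.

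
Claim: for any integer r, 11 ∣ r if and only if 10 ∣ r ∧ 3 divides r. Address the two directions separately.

(→) This fails: take r = 11. Certainly 11 ∣ 11, but 10 ∤ 11.

(←) This fails: take r = 30. Both 10 ∣ 30 and 3 ∣ 30, yet 30 is not a multiple of 11 (since 30 = 2·11 + 8), so 11 ∤ 30.

Both directions fail.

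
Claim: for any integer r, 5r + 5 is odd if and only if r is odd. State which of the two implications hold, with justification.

Neither direction holds.

(⇒) This fails: r = 6 gives 5r + 5 = 35, which is odd, but 6 is even, not odd.

(⇐) This also fails: r = 7 is odd, but 5r + 5 = 40 is even, not odd.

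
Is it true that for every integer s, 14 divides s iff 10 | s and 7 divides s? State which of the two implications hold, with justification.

(⇒) fails; (⇐) holds.

Forward direction. This fails: take s = 14. Certainly 14 ∣ 14, but 10 ∤ 14.

Converse. Suppose 10 ∣ s and 7 ∣ s. Any common multiple of 10 and 7 is a multiple of their lcm; here gcd(10, 7) = 1, so lcm(10, 7) = 10·7 = 70, so 70 ∣ s. Since 14 ∣ 70, it follows that 14 ∣ s.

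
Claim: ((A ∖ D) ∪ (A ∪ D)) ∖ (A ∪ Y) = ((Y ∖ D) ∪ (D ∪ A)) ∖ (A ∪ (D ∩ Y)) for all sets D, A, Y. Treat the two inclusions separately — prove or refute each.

(⊆) holds; (⊇) fails.

(⟹) Let x ∈ ((A ∖ D) ∪ (A ∪ D)) ∖ (A ∪ Y). Then x ∈ D and x ∉ A, Y, from which x ∈ ((Y ∖ D) ∪ (D ∪ A)) ∖ (A ∪ (D ∩ Y)).

(⟸) This inclusion fails. Take D = ∅, A = ∅, Y = {1}; then 1 ∈ ((Y ∖ D) ∪ (D ∪ A)) ∖ (A ∪ (D ∩ Y)) but 1 ∉ ((A ∖ D) ∪ (A ∪ D)) ∖ (A ∪ Y).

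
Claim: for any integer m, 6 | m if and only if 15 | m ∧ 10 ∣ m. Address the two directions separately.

(⇒) fails; (⇐) holds.

(→) This fails: take m = 6. Certainly 6 ∣ 6, but 15 ∤ 6.

(←) Suppose 15 ∣ m and 10 ∣ m. Any common multiple of 15 and 10 is a multiple of their lcm; here lcm(15, 10) = 15·10/gcd(15, 10) = 150/5 = 30, so 30 ∣ m. Since 6 ∣ 30, it follows that 6 ∣ m.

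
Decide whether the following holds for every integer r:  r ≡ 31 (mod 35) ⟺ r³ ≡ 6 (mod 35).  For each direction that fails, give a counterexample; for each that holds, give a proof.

Converse. This fails: take r = 6. Then 6³ = 216 ≡ 6 (mod 35), yet 6 ≡ 6 (mod 35), not 31.

Forward direction. Suppose r ≡ 31 (mod 35). Write r = 35j + 31. Then (35j + 31)³ = 42875j³ + 113925j² + 100905j + 29791 = 35(1225j³ + 3255j² + 2883j + 851) + 6, so r³ ≡ 6 (mod 35).

(⇒) holds; (⇐) fails.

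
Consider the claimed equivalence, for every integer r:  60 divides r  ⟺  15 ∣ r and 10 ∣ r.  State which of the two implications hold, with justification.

Not equivalent: only (⇒) holds.

(⟹) If 60 ∣ r, write r = 60q. Since 60 = 4·15, r = 15·(4q), so 15 ∣ r; and since 60 = 6·10, r = 10·(6q), so 10 ∣ r.

(⟸) This fails: take r = 30. Both 15 ∣ 30 and 10 ∣ 30, yet 30 is not a multiple of 60 (since 30 = 0·60 + 30), so 60 ∤ 30.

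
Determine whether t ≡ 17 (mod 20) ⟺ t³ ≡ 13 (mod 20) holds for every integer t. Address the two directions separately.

Equivalent; both directions hold.

(→) Suppose t ≡ 17 (mod 20). Write t = 20j + 17. Then (20j + 17)³ = 8000j³ + 20400j² + 17340j + 4913 = 20(400j³ + 1020j² + 867j + 245) + 13, so t³ ≡ 13 (mod 20).

(←) Conversely, suppose t³ ≡ 13 (mod 20). The only residue r in {0, …, 19} with r³ ≡ 13 (mod 20) is r = 17, so t ≡ 17 (mod 20).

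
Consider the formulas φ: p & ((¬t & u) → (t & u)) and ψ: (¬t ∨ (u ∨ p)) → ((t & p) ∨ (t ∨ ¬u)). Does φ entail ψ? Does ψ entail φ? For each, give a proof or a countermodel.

Forward direction. Assume the antecedent. If u is true, the antecedent forces (u = T, p = T, t = T), and the consequent holds there. If u is false, the consequent reduces to true regardless of the other variables. Either way the consequent holds.

Converse. This fails. Under u = F, p = F, t = F, the left side is false but the right side is true.

Only the forward direction holds.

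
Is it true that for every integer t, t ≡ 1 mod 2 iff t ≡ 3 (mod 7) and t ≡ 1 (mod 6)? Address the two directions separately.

(⟹) This fails: t = 1 gives 1 ≡ 1 (mod 2) but 1 ≡ 1 (mod 7), so the conjunction on the right does not hold.

(⟸) Conversely, if t ≡ 3 (mod 7) and t ≡ 1 (mod 6), then by the Chinese remainder theorem t ≡ 31 (mod 42). Since 31 ≡ 1 (mod 2) and 2 ∣ 42, we get t ≡ 1 (mod 2).

Not equivalent: only (⇐) holds.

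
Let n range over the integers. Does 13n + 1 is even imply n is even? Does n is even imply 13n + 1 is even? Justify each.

Neither direction holds.

(→) This fails: n = 1 gives 13n + 1 = 14, which is even, but 1 is odd, not even.

(←) This also fails: n = 4 is even, but 13n + 1 = 53 is odd, not even.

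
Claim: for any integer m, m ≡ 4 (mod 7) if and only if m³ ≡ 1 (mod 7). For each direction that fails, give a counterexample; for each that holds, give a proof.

(⇒) Suppose m ≡ 4 (mod 7). Write m = 7j + 4. Then (7j + 4)³ = 343j³ + 588j² + 336j + 64 = 7(49j³ + 84j² + 48j + 9) + 1, so m³ ≡ 1 (mod 7).

(⇐) This fails: take m = 1. Then 1³ = 1 ≡ 1 (mod 7), yet 1 ≡ 1 (mod 7), not 4.

Only the forward direction holds.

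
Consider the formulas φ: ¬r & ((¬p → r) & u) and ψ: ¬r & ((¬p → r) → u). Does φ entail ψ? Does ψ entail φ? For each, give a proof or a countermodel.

(⟹) Assume the antecedent. If u is true, the antecedent forces (u = T, r = F, p = T), and ¬r & ((¬p → r) → u) holds there. If u is false, the antecedent cannot hold. Either way ¬r & ((¬p → r) → u) holds.

(⟸) This fails. Under u = F, r = F, p = F, the left side is false but the right side is true.

Only the forward implication holds.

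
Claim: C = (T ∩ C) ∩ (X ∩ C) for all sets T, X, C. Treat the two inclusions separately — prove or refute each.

The sets are not equal: only the reverse inclusion holds.

Forward inclusion. This inclusion fails. Take T = ∅, X = ∅, C = {1}; then 1 ∈ C but 1 ∉ (T ∩ C) ∩ (X ∩ C).

Reverse inclusion. Let x ∈ (T ∩ C) ∩ (X ∩ C). Then x ∈ T ∩ X ∩ C, from which x ∈ C.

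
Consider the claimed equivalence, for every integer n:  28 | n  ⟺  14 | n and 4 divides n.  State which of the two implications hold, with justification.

(⇒) If 28 ∣ n, write n = 28q. Since 28 = 2·14, n = 14·(2q), so 14 ∣ n; and since 28 = 7·4, n = 4·(7q), so 4 ∣ n.

(⇐) Suppose 14 ∣ n and 4 ∣ n. Any common multiple of 14 and 4 is a multiple of their lcm; here lcm(14, 4) = 14·4/gcd(14, 4) = 56/2 = 28, so 28 ∣ n.

Equivalent; both directions hold.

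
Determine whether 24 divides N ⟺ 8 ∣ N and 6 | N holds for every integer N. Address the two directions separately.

Forward direction. If 24 ∣ N, write N = 24q. Since 24 = 3·8, N = 8·(3q), so 8 ∣ N; and since 24 = 4·6, N = 6·(4q), so 6 ∣ N.

Converse. Suppose 8 ∣ N and 6 ∣ N. Any common multiple of 8 and 6 is a multiple of their lcm; here lcm(8, 6) = 8·6/gcd(8, 6) = 48/2 = 24, so 24 ∣ N.

Both implications hold.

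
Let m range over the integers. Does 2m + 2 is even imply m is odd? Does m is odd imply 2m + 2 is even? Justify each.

(→) This fails: take m = 0. Then 2m + 2 = 2, which is even, yet m = 0 is even, not odd.

(←) Suppose m is odd. Since 2 is even, 2m is even for every m, so 2m + 2 has the same parity as 2, which is even. Hence 2m + 2 is even.

Only the reverse direction holds.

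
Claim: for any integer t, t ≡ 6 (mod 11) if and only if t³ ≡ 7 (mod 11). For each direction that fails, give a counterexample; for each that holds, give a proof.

Both directions hold; the statement is true.

Forward direction. Suppose t ≡ 6 (mod 11). Write t = 11j + 6. Then (11j + 6)³ = 1331j³ + 2178j² + 1188j + 216 = 11(121j³ + 198j² + 108j + 19) + 7, so t³ ≡ 7 (mod 11).

Converse. For the converse, argue contrapositively. If t ≢ 6 (mod 11), then t is congruent to one of 0, 1, 2, 3, 4, 5, 7, 8, 9, 10 modulo 11, and these give t³ ≡ 0, 1, 8, 5, 9, 4, 2, 6, 3, 10 respectively — never 7.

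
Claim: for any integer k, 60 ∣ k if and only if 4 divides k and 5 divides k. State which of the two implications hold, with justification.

(→) If 60 ∣ k, write k = 60q. Since 60 = 15·4, k = 4·(15q), so 4 ∣ k; and since 60 = 12·5, k = 5·(12q), so 5 ∣ k.

(←) This fails: take k = 20. Both 4 ∣ 20 and 5 ∣ 20, yet 20 is not a multiple of 60 (since 20 = 0·60 + 20), so 60 ∤ 20.

Not equivalent: only (⇒) holds.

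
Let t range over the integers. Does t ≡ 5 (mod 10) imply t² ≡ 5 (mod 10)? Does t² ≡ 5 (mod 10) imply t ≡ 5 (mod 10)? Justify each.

The biconditional holds.

(⟹) Suppose t ≡ 5 (mod 10). Write t = 10j + 5. Then (10j + 5)² = 100j² + 100j + 25 = 10(10j² + 10j + 2) + 5, so t² ≡ 5 (mod 10).

(⟸) For the converse, argue contrapositively. If t ≢ 5 (mod 10), then t is congruent to one of 0, 1, 2, 3, 4, 6, 7, 8, 9 modulo 10, and these give t² ≡ 0, 1, 4, 9, 6, 6, 9, 4, 1 respectively — never 5.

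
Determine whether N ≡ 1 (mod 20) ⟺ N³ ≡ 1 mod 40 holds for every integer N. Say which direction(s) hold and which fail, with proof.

(⇒) fails; (⇐) holds.

(→) This fails: take N = 21. Then 21 ≡ 1 (mod 20), but 21³ = 9261 ≡ 21 (mod 40), not 1.

(←) Conversely, the residues r modulo 40 with r³ ≡ 1 (mod 40) are exactly {1}, and each is ≡ 1 (mod 20).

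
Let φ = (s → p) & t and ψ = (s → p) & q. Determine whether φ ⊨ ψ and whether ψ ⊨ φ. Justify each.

Both directions fail.

(⟹) This fails. Under p = F, q = F, t = T, s = F, the left side is true but the right side is false.

(⟸) This fails. Under p = F, q = T, t = F, s = F, the left side is false but the right side is true.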